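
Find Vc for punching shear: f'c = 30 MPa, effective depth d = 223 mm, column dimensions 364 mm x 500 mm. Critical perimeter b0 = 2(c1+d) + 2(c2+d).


b0 = 2*(364 + 223) + 2*(500 + 223) = 2620 mm
Vc = 0.33 * sqrt(30) * 2620 * 223 / 1000
= 1056.04 kN

1056.04


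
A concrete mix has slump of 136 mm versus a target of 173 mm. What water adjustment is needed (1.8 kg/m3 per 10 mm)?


Difference = 173 - 136 = 37 mm
Water adjustment = 37 * 1.8 / 10 = 6.7 kg/m3

6.7


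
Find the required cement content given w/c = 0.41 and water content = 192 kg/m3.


Cement = water / (w/c)
= 192 / 0.41
= 468.3 kg/m3

468.3


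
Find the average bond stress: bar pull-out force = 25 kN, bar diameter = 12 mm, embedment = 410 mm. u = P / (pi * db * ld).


u = P / (pi * db * ld)
= 25 * 1000 / (pi * 12 * 410)
= 1.617 MPa

1.617


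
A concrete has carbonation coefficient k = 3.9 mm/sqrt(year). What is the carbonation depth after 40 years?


depth = k * sqrt(t)
= 3.9 * sqrt(40)
= 24.67 mm

24.67


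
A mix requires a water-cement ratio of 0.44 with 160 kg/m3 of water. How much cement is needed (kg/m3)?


Cement = water / (w/c)
= 160 / 0.44
= 363.6 kg/m3

363.6


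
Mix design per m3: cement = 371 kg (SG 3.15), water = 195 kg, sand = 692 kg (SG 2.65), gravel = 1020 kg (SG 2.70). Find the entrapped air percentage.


Vol cement = 371 / (3.15 * 1000) = 0.117778 m3
Vol water = 195 / 1000 = 0.195 m3
Vol sand = 692 / (2.65 * 1000) = 0.261132 m3
Vol gravel = 1020 / (2.70 * 1000) = 0.377778 m3
Total solid + water volume = 0.951688 m3
Air = (1 - 0.951688) * 100 = 4.83%

4.83


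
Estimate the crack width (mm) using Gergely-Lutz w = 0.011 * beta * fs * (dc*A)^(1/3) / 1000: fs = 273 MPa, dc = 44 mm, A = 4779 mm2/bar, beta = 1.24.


w = 0.011 * beta * fs * (dc * A)^(1/3) / 1000
= 0.011 * 1.24 * 273 * (44 * 4779)^(1/3) / 1000
= 0.221 mm

0.221


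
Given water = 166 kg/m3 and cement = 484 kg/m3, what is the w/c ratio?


w/c = water / cement
w/c = 166 / 484 = 0.343

0.343


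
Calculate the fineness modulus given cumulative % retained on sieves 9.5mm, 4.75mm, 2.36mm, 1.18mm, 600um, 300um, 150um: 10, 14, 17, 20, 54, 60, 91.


FM = sum(cumulative % retained) / 100
= 266 / 100
= 2.66

2.66


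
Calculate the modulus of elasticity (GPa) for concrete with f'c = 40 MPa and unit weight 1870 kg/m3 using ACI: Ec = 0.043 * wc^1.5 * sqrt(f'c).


Ec = 0.043 * 1870^1.5 * sqrt(40) / 1000
= 21.99 GPa

21.99


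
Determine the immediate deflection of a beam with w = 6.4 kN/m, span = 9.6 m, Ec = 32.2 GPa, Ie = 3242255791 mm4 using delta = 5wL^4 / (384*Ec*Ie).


Convert: L = 9.6 m = 9600 mm, Ec = 32.2 GPa = 32200 MPa
delta = 5 * 6.4 * 9600^4 / (384 * 32200 * 3242255791)
= 6.78 mm

6.78


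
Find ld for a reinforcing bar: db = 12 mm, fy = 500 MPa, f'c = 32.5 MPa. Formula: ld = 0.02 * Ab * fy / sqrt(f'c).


Ab = pi * 12^2 / 4 = 113.097 mm2
ld = 0.02 * 113.097 * 500 / sqrt(32.5)
= 198.4 mm

198.4


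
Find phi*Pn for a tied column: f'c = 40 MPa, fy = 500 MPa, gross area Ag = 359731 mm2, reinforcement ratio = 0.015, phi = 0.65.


Ast = rho * Ag = 0.015 * 359731 = 5395.965 mm2
phi*Pn = 0.65 * 0.80 * (0.85 * 40 * (359731 - 5395.965) + 500 * 5395.965) / 1000
= 7667.59 kN

7667.59


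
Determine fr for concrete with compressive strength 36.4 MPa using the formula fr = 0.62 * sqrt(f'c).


fr = 0.62 * sqrt(36.4)
= 3.741 MPa

3.741


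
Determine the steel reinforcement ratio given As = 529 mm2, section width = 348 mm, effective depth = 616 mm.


rho = As / (b * d)
= 529 / (348 * 616)
= 0.0025

0.0025


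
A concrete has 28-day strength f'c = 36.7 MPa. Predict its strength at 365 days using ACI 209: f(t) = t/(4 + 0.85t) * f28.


f(365) = 365 / (4 + 0.85 * 365) * 36.7
= 365 / 314.25 * 36.7
= 42.63 MPa

42.63


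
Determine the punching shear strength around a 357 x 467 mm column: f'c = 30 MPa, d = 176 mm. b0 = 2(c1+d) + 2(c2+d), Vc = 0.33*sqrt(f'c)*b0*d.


b0 = 2*(357 + 176) + 2*(467 + 176) = 2352 mm
Vc = 0.33 * sqrt(30) * 2352 * 176 / 1000
= 748.21 kN

748.21


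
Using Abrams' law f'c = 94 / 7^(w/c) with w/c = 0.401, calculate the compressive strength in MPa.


f'c = 94 / 7^0.401
= 94 / 2.182
= 43.08 MPa

43.08


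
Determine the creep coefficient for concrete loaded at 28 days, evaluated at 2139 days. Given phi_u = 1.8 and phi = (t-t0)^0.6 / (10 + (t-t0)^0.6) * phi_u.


dt = 2139 - 28 = 2111
phi = 2111^0.6 / (10 + 2111^0.6) * 1.8
= 1.635

1.635


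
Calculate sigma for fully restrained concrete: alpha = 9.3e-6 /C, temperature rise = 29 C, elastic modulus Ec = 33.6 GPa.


sigma = alpha * dT * Ec
= 9.3e-6 * 29 * 33.6 * 1000
= 9.062 MPa

9.062


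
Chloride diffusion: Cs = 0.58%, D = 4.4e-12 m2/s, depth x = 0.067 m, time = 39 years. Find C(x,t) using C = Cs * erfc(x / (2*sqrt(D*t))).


t_seconds = 39 * 365.25 * 24 * 3600 = 1230746400.0 s
arg = 0.067 / (2 * sqrt(4.4e-12 * 1230746400.0))
= 0.4552
erfc(0.4552) = 0.5197
C = 0.58 * 0.5197 = 0.3014%

0.3014


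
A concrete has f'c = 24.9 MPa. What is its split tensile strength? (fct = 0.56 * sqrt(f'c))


fct = 0.56 * sqrt(24.9)
= 0.56 * 4.99
= 2.794 MPa

2.794


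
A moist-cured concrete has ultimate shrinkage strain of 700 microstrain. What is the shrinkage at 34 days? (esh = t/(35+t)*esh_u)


esh(34) = 34 / (35 + 34) * 700
= 34 / 69 * 700
= 344.9 microstrain

344.9


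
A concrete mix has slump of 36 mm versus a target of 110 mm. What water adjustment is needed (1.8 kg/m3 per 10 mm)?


Difference = 110 - 36 = 74 mm
Water adjustment = 74 * 1.8 / 10 = 13.3 kg/m3

13.3


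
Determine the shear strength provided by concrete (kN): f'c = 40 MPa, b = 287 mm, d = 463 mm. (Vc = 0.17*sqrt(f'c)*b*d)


Vc = 0.17 * sqrt(40) * 287 * 463 / 1000
= 142.87 kN

142.87


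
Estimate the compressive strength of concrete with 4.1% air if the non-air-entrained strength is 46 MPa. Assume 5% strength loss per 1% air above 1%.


Strength loss = (4.1 - 1) * 5 = 15.5%
f'c = 46 * (1 - 15.5/100)
= 38.87 MPa

38.87


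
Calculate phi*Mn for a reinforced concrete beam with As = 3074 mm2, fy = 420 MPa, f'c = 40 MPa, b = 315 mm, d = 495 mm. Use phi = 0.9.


a = As * fy / (0.85 * f'c * b)
= 3074 * 420 / (0.85 * 40 * 315)
= 120.549 mm
Mn = As * fy * (d - a/2) / 10^6
= 561.2654 kN-m
phi*Mn = 0.9 * 561.2654 = 505.14 kN-m

505.14


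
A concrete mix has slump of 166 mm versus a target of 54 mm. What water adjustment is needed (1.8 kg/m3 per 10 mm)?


Difference = 54 - 166 = -112 mm
Water adjustment = -112 * 1.8 / 10 = -20.2 kg/m3

-20.2


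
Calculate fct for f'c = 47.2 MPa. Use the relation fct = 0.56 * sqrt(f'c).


fct = 0.56 * sqrt(47.2)
= 0.56 * 6.87
= 3.847 MPa

3.847


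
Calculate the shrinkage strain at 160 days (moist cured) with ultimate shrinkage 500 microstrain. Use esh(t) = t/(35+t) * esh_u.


esh(160) = 160 / (35 + 160) * 500
= 160 / 195 * 500
= 410.3 microstrain

410.3


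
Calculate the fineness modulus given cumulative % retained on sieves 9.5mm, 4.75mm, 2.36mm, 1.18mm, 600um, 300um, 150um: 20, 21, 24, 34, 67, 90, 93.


FM = sum(cumulative % retained) / 100
= 349 / 100
= 3.49

3.49


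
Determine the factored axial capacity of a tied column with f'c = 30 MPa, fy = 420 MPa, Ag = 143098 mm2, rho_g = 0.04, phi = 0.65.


Ast = rho * Ag = 0.04 * 143098 = 5723.92 mm2
phi*Pn = 0.65 * 0.80 * (0.85 * 30 * (143098 - 5723.92) + 420 * 5723.92) / 1000
= 3071.68 kN

3071.68


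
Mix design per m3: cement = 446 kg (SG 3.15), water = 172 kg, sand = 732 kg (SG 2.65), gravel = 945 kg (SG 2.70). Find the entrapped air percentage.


Vol cement = 446 / (3.15 * 1000) = 0.141587 m3
Vol water = 172 / 1000 = 0.172 m3
Vol sand = 732 / (2.65 * 1000) = 0.276226 m3
Vol gravel = 945 / (2.70 * 1000) = 0.35 m3
Total solid + water volume = 0.939814 m3
Air = (1 - 0.939814) * 100 = 6.02%

6.02


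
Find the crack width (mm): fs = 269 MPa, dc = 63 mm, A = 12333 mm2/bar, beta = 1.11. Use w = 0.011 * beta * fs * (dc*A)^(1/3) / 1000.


w = 0.011 * beta * fs * (dc * A)^(1/3) / 1000
= 0.011 * 1.11 * 269 * (63 * 12333)^(1/3) / 1000
= 0.302 mm

0.302


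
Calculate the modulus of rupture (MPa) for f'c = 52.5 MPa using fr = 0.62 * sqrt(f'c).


fr = 0.62 * sqrt(52.5)
= 4.492 MPa

4.492


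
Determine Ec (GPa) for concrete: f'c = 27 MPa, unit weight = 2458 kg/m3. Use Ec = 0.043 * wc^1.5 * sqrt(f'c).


Ec = 0.043 * 2458^1.5 * sqrt(27) / 1000
= 27.23 GPa

27.23


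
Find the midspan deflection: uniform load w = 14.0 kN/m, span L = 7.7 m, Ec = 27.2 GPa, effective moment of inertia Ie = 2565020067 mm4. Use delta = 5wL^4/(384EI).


Convert: L = 7.7 m = 7700 mm, Ec = 27.2 GPa = 27200 MPa
delta = 5 * 14.0 * 7700^4 / (384 * 27200 * 2565020067)
= 9.18 mm

9.18


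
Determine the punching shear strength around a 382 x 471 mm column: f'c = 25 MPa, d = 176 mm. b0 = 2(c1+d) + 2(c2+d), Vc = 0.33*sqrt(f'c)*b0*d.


b0 = 2*(382 + 176) + 2*(471 + 176) = 2410 mm
Vc = 0.33 * sqrt(25) * 2410 * 176 / 1000
= 699.86 kN

699.86


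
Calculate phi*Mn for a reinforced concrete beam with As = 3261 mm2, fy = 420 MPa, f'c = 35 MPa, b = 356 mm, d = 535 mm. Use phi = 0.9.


a = As * fy / (0.85 * f'c * b)
= 3261 * 420 / (0.85 * 35 * 356)
= 129.3192 mm
Mn = As * fy * (d - a/2) / 10^6
= 644.1876 kN-m
phi*Mn = 0.9 * 644.1876 = 579.77 kN-m

579.77


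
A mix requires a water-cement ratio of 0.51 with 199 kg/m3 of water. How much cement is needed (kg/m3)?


Cement = water / (w/c)
= 199 / 0.51
= 390.2 kg/m3

390.2


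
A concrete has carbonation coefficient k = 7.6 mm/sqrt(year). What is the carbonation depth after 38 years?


depth = k * sqrt(t)
= 7.6 * sqrt(38)
= 46.85 mm

46.85


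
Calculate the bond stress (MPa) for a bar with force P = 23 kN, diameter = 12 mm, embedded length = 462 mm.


u = P / (pi * db * ld)
= 23 * 1000 / (pi * 12 * 462)
= 1.321 MPa

1.321


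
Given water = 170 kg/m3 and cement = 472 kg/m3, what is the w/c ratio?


w/c = water / cement
w/c = 170 / 472 = 0.36

0.36


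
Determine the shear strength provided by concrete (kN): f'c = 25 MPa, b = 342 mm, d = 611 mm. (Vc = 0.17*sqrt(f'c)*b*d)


Vc = 0.17 * sqrt(25) * 342 * 611 / 1000
= 177.62 kN

177.62


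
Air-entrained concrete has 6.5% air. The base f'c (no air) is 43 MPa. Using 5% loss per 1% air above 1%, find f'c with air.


Strength loss = (6.5 - 1) * 5 = 27.5%
f'c = 43 * (1 - 27.5/100)
= 31.18 MPa

31.18


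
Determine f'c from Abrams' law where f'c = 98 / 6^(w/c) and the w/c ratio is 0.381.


f'c = 98 / 6^0.381
= 98 / 1.979
= 49.52 MPa

49.52


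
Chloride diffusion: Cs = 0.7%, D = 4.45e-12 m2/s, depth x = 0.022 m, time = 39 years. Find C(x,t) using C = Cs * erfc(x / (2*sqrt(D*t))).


t_seconds = 39 * 365.25 * 24 * 3600 = 1230746400.0 s
arg = 0.022 / (2 * sqrt(4.45e-12 * 1230746400.0))
= 0.1486
erfc(0.1486) = 0.8335
C = 0.7 * 0.8335 = 0.5835%

0.5835


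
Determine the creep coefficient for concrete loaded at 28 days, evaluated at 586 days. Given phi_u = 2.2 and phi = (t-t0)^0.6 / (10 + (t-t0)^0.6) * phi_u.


dt = 586 - 28 = 558
phi = 558^0.6 / (10 + 558^0.6) * 2.2
= 1.796

1.796


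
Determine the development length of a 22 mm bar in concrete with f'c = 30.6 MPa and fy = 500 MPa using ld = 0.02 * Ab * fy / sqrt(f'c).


Ab = pi * 22^2 / 4 = 380.133 mm2
ld = 0.02 * 380.133 * 500 / sqrt(30.6)
= 687.2 mm

687.2


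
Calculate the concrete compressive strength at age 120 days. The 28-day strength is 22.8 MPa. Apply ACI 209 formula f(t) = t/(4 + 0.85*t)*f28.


f(120) = 120 / (4 + 0.85 * 120) * 22.8
= 120 / 106.0 * 22.8
= 25.81 MPa

25.81


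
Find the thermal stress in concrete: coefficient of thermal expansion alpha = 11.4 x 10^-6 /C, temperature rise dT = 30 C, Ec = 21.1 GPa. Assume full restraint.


sigma = alpha * dT * Ec
= 11.4e-6 * 30 * 21.1 * 1000
= 7.216 MPa

7.216


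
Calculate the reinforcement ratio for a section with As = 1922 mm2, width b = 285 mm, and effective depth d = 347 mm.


rho = As / (b * d)
= 1922 / (285 * 347)
= 0.0194

0.0194


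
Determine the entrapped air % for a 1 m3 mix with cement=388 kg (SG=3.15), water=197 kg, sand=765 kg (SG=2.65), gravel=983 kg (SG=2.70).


Vol cement = 388 / (3.15 * 1000) = 0.123175 m3
Vol water = 197 / 1000 = 0.197 m3
Vol sand = 765 / (2.65 * 1000) = 0.288679 m3
Vol gravel = 983 / (2.70 * 1000) = 0.364074 m3
Total solid + water volume = 0.972928 m3
Air = (1 - 0.972928) * 100 = 2.71%

2.71


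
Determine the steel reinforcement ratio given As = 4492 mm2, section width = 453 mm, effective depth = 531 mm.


rho = As / (b * d)
= 4492 / (453 * 531)
= 0.0187

0.0187


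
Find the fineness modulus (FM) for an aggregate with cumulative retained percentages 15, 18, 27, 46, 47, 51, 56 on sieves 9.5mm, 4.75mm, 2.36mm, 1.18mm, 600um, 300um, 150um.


FM = sum(cumulative % retained) / 100
= 260 / 100
= 2.6

2.6


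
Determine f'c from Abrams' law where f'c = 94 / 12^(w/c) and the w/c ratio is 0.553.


f'c = 94 / 12^0.553
= 94 / 3.952
= 23.79 MPa

23.79


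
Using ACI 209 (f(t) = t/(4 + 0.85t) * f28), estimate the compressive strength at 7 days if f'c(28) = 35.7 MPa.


f(7) = 7 / (4 + 0.85 * 7) * 35.7
= 7 / 9.95 * 35.7
= 25.12 MPa

25.12


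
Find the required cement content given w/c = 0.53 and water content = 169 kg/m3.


Cement = water / (w/c)
= 169 / 0.53
= 318.9 kg/m3

318.9


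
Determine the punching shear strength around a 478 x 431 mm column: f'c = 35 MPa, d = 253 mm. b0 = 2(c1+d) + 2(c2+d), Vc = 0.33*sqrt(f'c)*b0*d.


b0 = 2*(478 + 253) + 2*(431 + 253) = 2830 mm
Vc = 0.33 * sqrt(35) * 2830 * 253 / 1000
= 1397.83 kN

1397.83


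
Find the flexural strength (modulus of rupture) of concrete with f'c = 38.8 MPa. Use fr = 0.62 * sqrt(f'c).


fr = 0.62 * sqrt(38.8)
= 3.862 MPa

3.862


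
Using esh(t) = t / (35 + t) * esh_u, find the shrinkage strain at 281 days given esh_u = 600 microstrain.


esh(281) = 281 / (35 + 281) * 600
= 281 / 316 * 600
= 533.5 microstrain

533.5


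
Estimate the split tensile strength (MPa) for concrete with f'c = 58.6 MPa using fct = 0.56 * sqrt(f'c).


fct = 0.56 * sqrt(58.6)
= 0.56 * 7.655
= 4.287 MPa

4.287


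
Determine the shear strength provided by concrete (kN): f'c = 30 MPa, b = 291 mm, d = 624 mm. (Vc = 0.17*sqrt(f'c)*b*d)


Vc = 0.17 * sqrt(30) * 291 * 624 / 1000
= 169.08 kN

169.08


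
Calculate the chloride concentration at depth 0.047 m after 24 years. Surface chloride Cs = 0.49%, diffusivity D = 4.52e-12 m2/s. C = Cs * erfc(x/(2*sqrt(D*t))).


t_seconds = 24 * 365.25 * 24 * 3600 = 757382400.0 s
arg = 0.047 / (2 * sqrt(4.52e-12 * 757382400.0))
= 0.4016
erfc(0.4016) = 0.57
C = 0.49 * 0.57 = 0.2793%

0.2793


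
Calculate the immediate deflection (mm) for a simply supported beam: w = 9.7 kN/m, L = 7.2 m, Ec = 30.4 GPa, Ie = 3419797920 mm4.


Convert: L = 7.2 m = 7200 mm, Ec = 30.4 GPa = 30400 MPa
delta = 5 * 9.7 * 7200^4 / (384 * 30400 * 3419797920)
= 3.26 mm

3.26


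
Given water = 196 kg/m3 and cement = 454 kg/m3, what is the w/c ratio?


w/c = water / cement
w/c = 196 / 454 = 0.432

0.432


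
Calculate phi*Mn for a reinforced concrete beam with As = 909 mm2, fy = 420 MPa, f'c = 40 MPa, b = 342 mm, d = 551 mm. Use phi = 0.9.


a = As * fy / (0.85 * f'c * b)
= 909 * 420 / (0.85 * 40 * 342)
= 32.8328 mm
Mn = As * fy * (d - a/2) / 10^6
= 204.0933 kN-m
phi*Mn = 0.9 * 204.0933 = 183.68 kN-m

183.68


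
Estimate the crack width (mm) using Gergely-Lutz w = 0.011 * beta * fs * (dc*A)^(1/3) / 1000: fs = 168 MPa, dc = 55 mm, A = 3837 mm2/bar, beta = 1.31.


w = 0.011 * beta * fs * (dc * A)^(1/3) / 1000
= 0.011 * 1.31 * 168 * (55 * 3837)^(1/3) / 1000
= 0.144 mm

0.144


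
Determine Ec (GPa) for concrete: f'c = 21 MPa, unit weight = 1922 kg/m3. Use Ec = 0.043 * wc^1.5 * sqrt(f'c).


Ec = 0.043 * 1922^1.5 * sqrt(21) / 1000
= 16.6 GPa

16.6


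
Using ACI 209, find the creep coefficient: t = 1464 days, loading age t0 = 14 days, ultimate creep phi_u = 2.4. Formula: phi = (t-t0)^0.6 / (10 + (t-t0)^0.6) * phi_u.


dt = 1464 - 14 = 1450
phi = 1450^0.6 / (10 + 1450^0.6) * 2.4
= 2.13

2.13


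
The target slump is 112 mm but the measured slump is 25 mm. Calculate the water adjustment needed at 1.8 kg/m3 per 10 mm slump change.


Difference = 112 - 25 = 87 mm
Water adjustment = 87 * 1.8 / 10 = 15.7 kg/m3

15.7


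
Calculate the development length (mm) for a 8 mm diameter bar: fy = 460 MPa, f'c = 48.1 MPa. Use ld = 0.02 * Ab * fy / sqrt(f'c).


Ab = pi * 8^2 / 4 = 50.265 mm2
ld = 0.02 * 50.265 * 460 / sqrt(48.1)
= 66.7 mm

66.7


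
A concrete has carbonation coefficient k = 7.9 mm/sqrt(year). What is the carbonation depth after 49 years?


depth = k * sqrt(t)
= 7.9 * sqrt(49)
= 55.3 mm

55.3


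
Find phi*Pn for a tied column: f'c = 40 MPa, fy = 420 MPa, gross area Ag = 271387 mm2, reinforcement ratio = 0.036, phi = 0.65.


Ast = rho * Ag = 0.036 * 271387 = 9769.932 mm2
phi*Pn = 0.65 * 0.80 * (0.85 * 40 * (271387 - 9769.932) + 420 * 9769.932) / 1000
= 6759.14 kN

6759.14


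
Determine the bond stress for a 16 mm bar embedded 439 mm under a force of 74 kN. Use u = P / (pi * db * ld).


u = P / (pi * db * ld)
= 74 * 1000 / (pi * 16 * 439)
= 3.353 MPa

3.353


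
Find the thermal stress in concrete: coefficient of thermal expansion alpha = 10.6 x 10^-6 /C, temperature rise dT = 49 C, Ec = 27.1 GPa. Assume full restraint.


sigma = alpha * dT * Ec
= 10.6e-6 * 49 * 27.1 * 1000
= 14.076 MPa

14.076


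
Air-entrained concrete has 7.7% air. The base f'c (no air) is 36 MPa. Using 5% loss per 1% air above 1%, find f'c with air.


Strength loss = (7.7 - 1) * 5 = 33.5%
f'c = 36 * (1 - 33.5/100)
= 23.94 MPa

23.94


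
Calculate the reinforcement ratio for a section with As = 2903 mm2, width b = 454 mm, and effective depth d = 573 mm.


rho = As / (b * d)
= 2903 / (454 * 573)
= 0.0112

0.0112


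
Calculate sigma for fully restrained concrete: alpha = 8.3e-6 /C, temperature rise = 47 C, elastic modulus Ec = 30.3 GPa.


sigma = alpha * dT * Ec
= 8.3e-6 * 47 * 30.3 * 1000
= 11.82 MPa

11.82


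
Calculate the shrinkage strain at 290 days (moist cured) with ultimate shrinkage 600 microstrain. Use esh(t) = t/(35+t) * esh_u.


esh(290) = 290 / (35 + 290) * 600
= 290 / 325 * 600
= 535.4 microstrain

535.4


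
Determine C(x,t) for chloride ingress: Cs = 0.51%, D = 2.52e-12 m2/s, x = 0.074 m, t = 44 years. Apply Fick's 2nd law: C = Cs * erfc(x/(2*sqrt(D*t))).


t_seconds = 44 * 365.25 * 24 * 3600 = 1388534400.0 s
arg = 0.074 / (2 * sqrt(2.52e-12 * 1388534400.0))
= 0.6255
erfc(0.6255) = 0.3764
C = 0.51 * 0.3764 = 0.192%

0.192


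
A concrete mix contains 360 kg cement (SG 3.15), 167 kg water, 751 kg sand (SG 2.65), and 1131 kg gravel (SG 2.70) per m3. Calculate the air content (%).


Vol cement = 360 / (3.15 * 1000) = 0.114286 m3
Vol water = 167 / 1000 = 0.167 m3
Vol sand = 751 / (2.65 * 1000) = 0.283396 m3
Vol gravel = 1131 / (2.70 * 1000) = 0.418889 m3
Total solid + water volume = 0.983571 m3
Air = (1 - 0.983571) * 100 = 1.64%

1.64


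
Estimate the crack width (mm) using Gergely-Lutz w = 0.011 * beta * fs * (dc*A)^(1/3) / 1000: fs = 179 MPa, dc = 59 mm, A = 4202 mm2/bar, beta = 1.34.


w = 0.011 * beta * fs * (dc * A)^(1/3) / 1000
= 0.011 * 1.34 * 179 * (59 * 4202)^(1/3) / 1000
= 0.166 mm

0.166


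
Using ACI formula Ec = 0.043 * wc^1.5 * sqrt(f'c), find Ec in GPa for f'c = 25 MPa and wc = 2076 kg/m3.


Ec = 0.043 * 2076^1.5 * sqrt(25) / 1000
= 20.34 GPa

20.34


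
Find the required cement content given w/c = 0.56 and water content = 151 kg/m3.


Cement = water / (w/c)
= 151 / 0.56
= 269.6 kg/m3

269.6


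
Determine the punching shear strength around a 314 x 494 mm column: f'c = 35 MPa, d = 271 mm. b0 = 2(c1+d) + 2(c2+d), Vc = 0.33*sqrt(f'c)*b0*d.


b0 = 2*(314 + 271) + 2*(494 + 271) = 2700 mm
Vc = 0.33 * sqrt(35) * 2700 * 271 / 1000
= 1428.5 kN

1428.5


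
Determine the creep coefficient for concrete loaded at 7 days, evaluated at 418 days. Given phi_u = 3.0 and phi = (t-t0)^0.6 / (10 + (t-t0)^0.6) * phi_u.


dt = 418 - 7 = 411
phi = 411^0.6 / (10 + 411^0.6) * 3.0
= 2.362

2.362


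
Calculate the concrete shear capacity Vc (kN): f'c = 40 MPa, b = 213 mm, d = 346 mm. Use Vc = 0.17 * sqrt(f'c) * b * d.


Vc = 0.17 * sqrt(40) * 213 * 346 / 1000
= 79.24 kN

79.24


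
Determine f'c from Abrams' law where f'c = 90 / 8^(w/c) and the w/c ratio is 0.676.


f'c = 90 / 8^0.676
= 90 / 4.078
= 22.07 MPa

22.07


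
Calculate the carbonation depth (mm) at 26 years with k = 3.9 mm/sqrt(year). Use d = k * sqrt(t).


depth = k * sqrt(t)
= 3.9 * sqrt(26)
= 19.89 mm

19.89


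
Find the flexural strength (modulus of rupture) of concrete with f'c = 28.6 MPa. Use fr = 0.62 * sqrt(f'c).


fr = 0.62 * sqrt(28.6)
= 3.316 MPa

3.316


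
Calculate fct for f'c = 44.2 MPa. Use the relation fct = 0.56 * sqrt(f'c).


fct = 0.56 * sqrt(44.2)
= 0.56 * 6.648
= 3.723 MPa

3.723


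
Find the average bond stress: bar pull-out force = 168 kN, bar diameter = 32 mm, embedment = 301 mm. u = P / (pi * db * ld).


u = P / (pi * db * ld)
= 168 * 1000 / (pi * 32 * 301)
= 5.552 MPa

5.552


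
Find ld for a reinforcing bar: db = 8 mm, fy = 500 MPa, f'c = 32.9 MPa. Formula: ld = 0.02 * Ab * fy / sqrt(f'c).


Ab = pi * 8^2 / 4 = 50.265 mm2
ld = 0.02 * 50.265 * 500 / sqrt(32.9)
= 87.6 mm

87.6


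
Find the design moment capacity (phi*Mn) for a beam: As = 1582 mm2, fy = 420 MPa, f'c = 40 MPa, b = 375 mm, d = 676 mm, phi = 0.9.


a = As * fy / (0.85 * f'c * b)
= 1582 * 420 / (0.85 * 40 * 375)
= 52.1129 mm
Mn = As * fy * (d - a/2) / 10^6
= 431.8485 kN-m
phi*Mn = 0.9 * 431.8485 = 388.66 kN-m

388.66


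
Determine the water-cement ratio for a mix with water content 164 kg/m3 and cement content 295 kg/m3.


w/c = water / cement
w/c = 164 / 295 = 0.556

0.556


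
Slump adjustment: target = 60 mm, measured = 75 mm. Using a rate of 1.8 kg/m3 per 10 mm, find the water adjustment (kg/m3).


Difference = 60 - 75 = -15 mm
Water adjustment = -15 * 1.8 / 10 = -2.7 kg/m3

-2.7


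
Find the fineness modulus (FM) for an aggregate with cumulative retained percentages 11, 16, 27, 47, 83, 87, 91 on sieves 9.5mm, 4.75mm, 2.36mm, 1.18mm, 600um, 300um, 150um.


FM = sum(cumulative % retained) / 100
= 362 / 100
= 3.62

3.62


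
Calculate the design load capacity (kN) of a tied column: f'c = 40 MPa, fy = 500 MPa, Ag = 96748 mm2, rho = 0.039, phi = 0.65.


Ast = rho * Ag = 0.039 * 96748 = 3773.172 mm2
phi*Pn = 0.65 * 0.80 * (0.85 * 40 * (96748 - 3773.172) + 500 * 3773.172) / 1000
= 2624.82 kN

2624.82


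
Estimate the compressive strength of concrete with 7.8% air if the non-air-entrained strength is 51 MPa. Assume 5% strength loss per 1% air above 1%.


Strength loss = (7.8 - 1) * 5 = 34.0%
f'c = 51 * (1 - 34.0/100)
= 33.66 MPa

33.66


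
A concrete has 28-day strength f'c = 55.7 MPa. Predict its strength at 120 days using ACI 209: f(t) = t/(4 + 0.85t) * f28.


f(120) = 120 / (4 + 0.85 * 120) * 55.7
= 120 / 106.0 * 55.7
= 63.06 MPa

63.06


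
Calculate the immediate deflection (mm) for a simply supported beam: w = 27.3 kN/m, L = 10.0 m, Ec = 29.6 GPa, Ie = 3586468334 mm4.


Convert: L = 10.0 m = 10000 mm, Ec = 29.6 GPa = 29600 MPa
delta = 5 * 27.3 * 10000^4 / (384 * 29600 * 3586468334)
= 33.48 mm

33.48


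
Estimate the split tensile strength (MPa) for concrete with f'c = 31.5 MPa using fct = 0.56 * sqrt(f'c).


fct = 0.56 * sqrt(31.5)
= 0.56 * 5.612
= 3.143 MPa

3.143


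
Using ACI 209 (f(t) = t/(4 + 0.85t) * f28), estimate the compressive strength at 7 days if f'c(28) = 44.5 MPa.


f(7) = 7 / (4 + 0.85 * 7) * 44.5
= 7 / 9.95 * 44.5
= 31.31 MPa

31.31


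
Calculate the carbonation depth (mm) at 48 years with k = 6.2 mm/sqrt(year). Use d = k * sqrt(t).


depth = k * sqrt(t)
= 6.2 * sqrt(48)
= 42.95 mm

42.95


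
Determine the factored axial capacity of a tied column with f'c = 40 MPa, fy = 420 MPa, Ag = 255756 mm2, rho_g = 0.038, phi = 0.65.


Ast = rho * Ag = 0.038 * 255756 = 9718.728 mm2
phi*Pn = 0.65 * 0.80 * (0.85 * 40 * (255756 - 9718.728) + 420 * 9718.728) / 1000
= 6472.51 kN

6472.51


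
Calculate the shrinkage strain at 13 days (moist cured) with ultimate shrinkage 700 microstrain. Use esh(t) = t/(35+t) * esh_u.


esh(13) = 13 / (35 + 13) * 700
= 13 / 48 * 700
= 189.6 microstrain

189.6


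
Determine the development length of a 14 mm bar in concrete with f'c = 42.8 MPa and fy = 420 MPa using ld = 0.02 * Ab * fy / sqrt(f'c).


Ab = pi * 14^2 / 4 = 153.938 mm2
ld = 0.02 * 153.938 * 420 / sqrt(42.8)
= 197.7 mm

197.7


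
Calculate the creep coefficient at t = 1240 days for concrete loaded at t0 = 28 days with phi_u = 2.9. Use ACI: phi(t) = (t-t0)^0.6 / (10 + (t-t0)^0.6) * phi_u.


dt = 1240 - 28 = 1212
phi = 1212^0.6 / (10 + 1212^0.6) * 2.9
= 2.541

2.541


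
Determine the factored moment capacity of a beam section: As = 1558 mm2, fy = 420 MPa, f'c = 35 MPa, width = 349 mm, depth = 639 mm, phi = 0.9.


a = As * fy / (0.85 * f'c * b)
= 1558 * 420 / (0.85 * 35 * 349)
= 63.0238 mm
Mn = As * fy * (d - a/2) / 10^6
= 397.5159 kN-m
phi*Mn = 0.9 * 397.5159 = 357.76 kN-m

357.76


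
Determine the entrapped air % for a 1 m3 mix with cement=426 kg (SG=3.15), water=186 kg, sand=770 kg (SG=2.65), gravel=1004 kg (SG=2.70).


Vol cement = 426 / (3.15 * 1000) = 0.135238 m3
Vol water = 186 / 1000 = 0.186 m3
Vol sand = 770 / (2.65 * 1000) = 0.290566 m3
Vol gravel = 1004 / (2.70 * 1000) = 0.371852 m3
Total solid + water volume = 0.983656 m3
Air = (1 - 0.983656) * 100 = 1.63%

1.63


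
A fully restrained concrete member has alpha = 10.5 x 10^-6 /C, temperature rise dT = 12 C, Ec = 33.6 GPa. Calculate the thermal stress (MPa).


sigma = alpha * dT * Ec
= 10.5e-6 * 12 * 33.6 * 1000
= 4.234 MPa

4.234


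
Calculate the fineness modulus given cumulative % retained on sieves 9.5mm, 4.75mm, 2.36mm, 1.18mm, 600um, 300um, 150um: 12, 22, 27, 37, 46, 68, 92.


FM = sum(cumulative % retained) / 100
= 304 / 100
= 3.04

3.04


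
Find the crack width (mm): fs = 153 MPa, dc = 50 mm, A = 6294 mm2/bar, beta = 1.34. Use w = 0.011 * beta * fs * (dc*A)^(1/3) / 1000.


w = 0.011 * beta * fs * (dc * A)^(1/3) / 1000
= 0.011 * 1.34 * 153 * (50 * 6294)^(1/3) / 1000
= 0.153 mm

0.153


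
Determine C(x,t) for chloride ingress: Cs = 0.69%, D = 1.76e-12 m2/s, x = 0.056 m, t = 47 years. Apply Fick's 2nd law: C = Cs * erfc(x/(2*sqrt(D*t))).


t_seconds = 47 * 365.25 * 24 * 3600 = 1483207200.0 s
arg = 0.056 / (2 * sqrt(1.76e-12 * 1483207200.0))
= 0.548
erfc(0.548) = 0.4383
C = 0.69 * 0.4383 = 0.3024%

0.3024


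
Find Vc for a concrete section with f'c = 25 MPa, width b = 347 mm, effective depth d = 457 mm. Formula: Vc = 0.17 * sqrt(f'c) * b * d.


Vc = 0.17 * sqrt(25) * 347 * 457 / 1000
= 134.79 kN

134.79


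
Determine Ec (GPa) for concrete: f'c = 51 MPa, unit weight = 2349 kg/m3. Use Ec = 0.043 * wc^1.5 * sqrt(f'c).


Ec = 0.043 * 2349^1.5 * sqrt(51) / 1000
= 34.96 GPa

34.96


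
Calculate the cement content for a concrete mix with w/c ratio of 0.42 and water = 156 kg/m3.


Cement = water / (w/c)
= 156 / 0.42
= 371.4 kg/m3

371.4


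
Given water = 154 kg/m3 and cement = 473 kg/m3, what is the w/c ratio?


w/c = water / cement
w/c = 154 / 473 = 0.326

0.326


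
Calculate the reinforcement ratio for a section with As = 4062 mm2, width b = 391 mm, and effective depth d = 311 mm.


rho = As / (b * d)
= 4062 / (391 * 311)
= 0.0334

0.0334


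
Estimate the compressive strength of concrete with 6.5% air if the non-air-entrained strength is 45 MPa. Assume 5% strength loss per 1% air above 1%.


Strength loss = (6.5 - 1) * 5 = 27.5%
f'c = 45 * (1 - 27.5/100)
= 32.62 MPa

32.62


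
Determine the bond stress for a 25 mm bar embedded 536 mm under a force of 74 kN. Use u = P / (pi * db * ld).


u = P / (pi * db * ld)
= 74 * 1000 / (pi * 25 * 536)
= 1.758 MPa

1.758


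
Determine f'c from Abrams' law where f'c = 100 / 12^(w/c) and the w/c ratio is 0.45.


f'c = 100 / 12^0.45
= 100 / 3.059
= 32.69 MPa

32.69


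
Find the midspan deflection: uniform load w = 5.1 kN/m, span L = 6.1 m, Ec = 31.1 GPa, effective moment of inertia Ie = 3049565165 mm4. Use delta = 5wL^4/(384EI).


Convert: L = 6.1 m = 6100 mm, Ec = 31.1 GPa = 31100 MPa
delta = 5 * 5.1 * 6100^4 / (384 * 31100 * 3049565165)
= 0.97 mm

0.97


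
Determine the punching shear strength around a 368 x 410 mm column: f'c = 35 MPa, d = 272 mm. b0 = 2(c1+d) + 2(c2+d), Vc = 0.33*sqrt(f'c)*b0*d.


b0 = 2*(368 + 272) + 2*(410 + 272) = 2644 mm
Vc = 0.33 * sqrt(35) * 2644 * 272 / 1000
= 1404.04 kN

1404.04


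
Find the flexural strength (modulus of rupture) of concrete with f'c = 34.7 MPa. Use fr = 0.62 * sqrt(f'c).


fr = 0.62 * sqrt(34.7)
= 3.652 MPa

3.652


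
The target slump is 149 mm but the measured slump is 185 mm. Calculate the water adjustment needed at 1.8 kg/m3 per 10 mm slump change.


Difference = 149 - 185 = -36 mm
Water adjustment = -36 * 1.8 / 10 = -6.5 kg/m3

-6.5


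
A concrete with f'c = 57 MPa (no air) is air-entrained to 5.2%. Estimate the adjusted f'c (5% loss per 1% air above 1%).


Strength loss = (5.2 - 1) * 5 = 21.0%
f'c = 57 * (1 - 21.0/100)
= 45.03 MPa

45.03


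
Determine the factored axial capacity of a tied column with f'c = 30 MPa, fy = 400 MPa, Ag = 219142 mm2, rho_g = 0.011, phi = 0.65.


Ast = rho * Ag = 0.011 * 219142 = 2410.562 mm2
phi*Pn = 0.65 * 0.80 * (0.85 * 30 * (219142 - 2410.562) + 400 * 2410.562) / 1000
= 3375.26 kN

3375.26


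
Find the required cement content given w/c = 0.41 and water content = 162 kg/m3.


Cement = water / (w/c)
= 162 / 0.41
= 395.1 kg/m3

395.1


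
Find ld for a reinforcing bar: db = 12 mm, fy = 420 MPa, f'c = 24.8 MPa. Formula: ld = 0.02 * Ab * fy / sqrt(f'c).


Ab = pi * 12^2 / 4 = 113.097 mm2
ld = 0.02 * 113.097 * 420 / sqrt(24.8)
= 190.8 mm

190.8


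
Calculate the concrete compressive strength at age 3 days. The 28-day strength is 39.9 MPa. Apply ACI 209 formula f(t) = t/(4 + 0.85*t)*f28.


f(3) = 3 / (4 + 0.85 * 3) * 39.9
= 3 / 6.55 * 39.9
= 18.27 MPa

18.27


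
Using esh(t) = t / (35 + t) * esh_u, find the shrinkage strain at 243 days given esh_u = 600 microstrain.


esh(243) = 243 / (35 + 243) * 600
= 243 / 278 * 600
= 524.5 microstrain

524.5


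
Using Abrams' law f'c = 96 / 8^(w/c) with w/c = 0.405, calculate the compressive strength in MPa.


f'c = 96 / 8^0.405
= 96 / 2.321
= 41.35 MPa

41.35


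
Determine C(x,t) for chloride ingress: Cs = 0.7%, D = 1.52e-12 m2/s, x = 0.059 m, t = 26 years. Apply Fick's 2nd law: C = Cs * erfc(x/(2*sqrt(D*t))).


t_seconds = 26 * 365.25 * 24 * 3600 = 820497600.0 s
arg = 0.059 / (2 * sqrt(1.52e-12 * 820497600.0))
= 0.8353
erfc(0.8353) = 0.2375
C = 0.7 * 0.2375 = 0.1662%

0.1662


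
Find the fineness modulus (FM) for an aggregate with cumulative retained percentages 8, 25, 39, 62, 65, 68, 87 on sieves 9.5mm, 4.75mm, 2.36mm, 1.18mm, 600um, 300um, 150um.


FM = sum(cumulative % retained) / 100
= 354 / 100
= 3.54

3.54


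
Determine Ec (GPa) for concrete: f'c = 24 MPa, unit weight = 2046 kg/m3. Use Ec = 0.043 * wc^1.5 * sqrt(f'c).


Ec = 0.043 * 2046^1.5 * sqrt(24) / 1000
= 19.5 GPa

19.5


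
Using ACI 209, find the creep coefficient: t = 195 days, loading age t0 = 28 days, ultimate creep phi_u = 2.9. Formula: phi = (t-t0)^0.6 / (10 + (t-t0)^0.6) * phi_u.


dt = 195 - 28 = 167
phi = 167^0.6 / (10 + 167^0.6) * 2.9
= 1.981

1.981


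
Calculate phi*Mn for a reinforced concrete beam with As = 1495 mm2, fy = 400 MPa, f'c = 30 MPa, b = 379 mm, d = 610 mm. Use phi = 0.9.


a = As * fy / (0.85 * f'c * b)
= 1495 * 400 / (0.85 * 30 * 379)
= 61.8759 mm
Mn = As * fy * (d - a/2) / 10^6
= 346.2791 kN-m
phi*Mn = 0.9 * 346.2791 = 311.65 kN-m

311.65


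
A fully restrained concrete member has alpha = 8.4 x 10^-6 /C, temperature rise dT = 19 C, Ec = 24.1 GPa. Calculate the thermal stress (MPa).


sigma = alpha * dT * Ec
= 8.4e-6 * 19 * 24.1 * 1000
= 3.846 MPa

3.846


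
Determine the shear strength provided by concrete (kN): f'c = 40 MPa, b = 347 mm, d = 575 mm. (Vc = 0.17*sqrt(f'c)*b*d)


Vc = 0.17 * sqrt(40) * 347 * 575 / 1000
= 214.52 kN

214.52


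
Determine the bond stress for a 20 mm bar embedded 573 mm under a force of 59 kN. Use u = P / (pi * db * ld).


u = P / (pi * db * ld)
= 59 * 1000 / (pi * 20 * 573)
= 1.639 MPa

1.639


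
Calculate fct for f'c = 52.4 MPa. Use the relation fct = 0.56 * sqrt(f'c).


fct = 0.56 * sqrt(52.4)
= 0.56 * 7.239
= 4.054 MPa

4.054


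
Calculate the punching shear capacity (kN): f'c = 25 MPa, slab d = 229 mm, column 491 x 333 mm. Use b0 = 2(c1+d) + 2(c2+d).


b0 = 2*(491 + 229) + 2*(333 + 229) = 2564 mm
Vc = 0.33 * sqrt(25) * 2564 * 229 / 1000
= 968.81 kN

968.81


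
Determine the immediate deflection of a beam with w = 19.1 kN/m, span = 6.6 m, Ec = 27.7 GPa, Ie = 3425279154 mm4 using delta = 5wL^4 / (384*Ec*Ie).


Convert: L = 6.6 m = 6600 mm, Ec = 27.7 GPa = 27700 MPa
delta = 5 * 19.1 * 6600^4 / (384 * 27700 * 3425279154)
= 4.97 mm

4.97


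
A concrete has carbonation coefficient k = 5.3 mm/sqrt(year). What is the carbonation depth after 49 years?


depth = k * sqrt(t)
= 5.3 * sqrt(49)
= 37.1 mm

37.1


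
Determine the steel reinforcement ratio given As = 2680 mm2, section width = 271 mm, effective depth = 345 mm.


rho = As / (b * d)
= 2680 / (271 * 345)
= 0.0287

0.0287


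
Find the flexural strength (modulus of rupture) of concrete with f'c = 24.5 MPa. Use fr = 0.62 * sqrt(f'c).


fr = 0.62 * sqrt(24.5)
= 3.069 MPa

3.069


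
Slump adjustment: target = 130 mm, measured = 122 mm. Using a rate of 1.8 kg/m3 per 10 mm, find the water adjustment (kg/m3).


Difference = 130 - 122 = 8 mm
Water adjustment = 8 * 1.8 / 10 = 1.4 kg/m3

1.4


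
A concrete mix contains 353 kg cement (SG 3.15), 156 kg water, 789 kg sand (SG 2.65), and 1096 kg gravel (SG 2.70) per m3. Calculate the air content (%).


Vol cement = 353 / (3.15 * 1000) = 0.112063 m3
Vol water = 156 / 1000 = 0.156 m3
Vol sand = 789 / (2.65 * 1000) = 0.297736 m3
Vol gravel = 1096 / (2.70 * 1000) = 0.405926 m3
Total solid + water volume = 0.971725 m3
Air = (1 - 0.971725) * 100 = 2.83%

2.83


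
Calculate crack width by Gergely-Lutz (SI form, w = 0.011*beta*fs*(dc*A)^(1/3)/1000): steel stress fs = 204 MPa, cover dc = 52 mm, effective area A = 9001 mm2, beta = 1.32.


w = 0.011 * beta * fs * (dc * A)^(1/3) / 1000
= 0.011 * 1.32 * 204 * (52 * 9001)^(1/3) / 1000
= 0.23 mm

0.23


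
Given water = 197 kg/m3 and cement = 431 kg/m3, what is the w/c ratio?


w/c = water / cement
w/c = 197 / 431 = 0.457

0.457


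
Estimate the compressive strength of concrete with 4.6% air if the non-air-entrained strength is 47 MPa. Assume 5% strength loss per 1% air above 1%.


Strength loss = (4.6 - 1) * 5 = 18.0%
f'c = 47 * (1 - 18.0/100)
= 38.54 MPa

38.54


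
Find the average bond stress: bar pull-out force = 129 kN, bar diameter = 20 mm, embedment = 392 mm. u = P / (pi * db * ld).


u = P / (pi * db * ld)
= 129 * 1000 / (pi * 20 * 392)
= 5.237 MPa

5.237


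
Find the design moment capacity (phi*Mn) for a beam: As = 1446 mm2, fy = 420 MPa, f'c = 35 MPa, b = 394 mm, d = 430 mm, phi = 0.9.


a = As * fy / (0.85 * f'c * b)
= 1446 * 420 / (0.85 * 35 * 394)
= 51.8125 mm
Mn = As * fy * (d - a/2) / 10^6
= 245.4142 kN-m
phi*Mn = 0.9 * 245.4142 = 220.87 kN-m

220.87


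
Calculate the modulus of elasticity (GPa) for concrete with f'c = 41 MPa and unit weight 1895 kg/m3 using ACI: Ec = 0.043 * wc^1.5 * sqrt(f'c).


Ec = 0.043 * 1895^1.5 * sqrt(41) / 1000
= 22.71 GPa

22.71


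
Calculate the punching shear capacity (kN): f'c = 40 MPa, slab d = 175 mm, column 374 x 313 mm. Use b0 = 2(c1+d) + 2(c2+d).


b0 = 2*(374 + 175) + 2*(313 + 175) = 2074 mm
Vc = 0.33 * sqrt(40) * 2074 * 175 / 1000
= 757.51 kN

757.51


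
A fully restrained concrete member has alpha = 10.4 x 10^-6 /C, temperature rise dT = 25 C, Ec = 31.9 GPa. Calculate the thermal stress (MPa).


sigma = alpha * dT * Ec
= 10.4e-6 * 25 * 31.9 * 1000
= 8.294 MPa

8.294


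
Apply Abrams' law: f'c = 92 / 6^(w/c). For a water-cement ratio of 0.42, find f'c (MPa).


f'c = 92 / 6^0.42
= 92 / 2.122
= 43.35 MPa

43.35


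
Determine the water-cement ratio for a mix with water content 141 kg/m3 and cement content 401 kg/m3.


w/c = water / cement
w/c = 141 / 401 = 0.352

0.352


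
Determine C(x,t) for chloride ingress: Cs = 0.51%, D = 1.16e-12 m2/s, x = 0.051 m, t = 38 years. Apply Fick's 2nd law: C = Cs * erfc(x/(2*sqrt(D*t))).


t_seconds = 38 * 365.25 * 24 * 3600 = 1199188800.0 s
arg = 0.051 / (2 * sqrt(1.16e-12 * 1199188800.0))
= 0.6837
erfc(0.6837) = 0.3336
C = 0.51 * 0.3336 = 0.1701%

0.1701


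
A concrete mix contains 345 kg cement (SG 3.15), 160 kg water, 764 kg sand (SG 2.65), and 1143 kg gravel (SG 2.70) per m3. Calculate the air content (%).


Vol cement = 345 / (3.15 * 1000) = 0.109524 m3
Vol water = 160 / 1000 = 0.16 m3
Vol sand = 764 / (2.65 * 1000) = 0.288302 m3
Vol gravel = 1143 / (2.70 * 1000) = 0.423333 m3
Total solid + water volume = 0.981159 m3
Air = (1 - 0.981159) * 100 = 1.88%

1.88


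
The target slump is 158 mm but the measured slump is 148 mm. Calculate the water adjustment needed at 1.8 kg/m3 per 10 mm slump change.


Difference = 158 - 148 = 10 mm
Water adjustment = 10 * 1.8 / 10 = 1.8 kg/m3

1.8


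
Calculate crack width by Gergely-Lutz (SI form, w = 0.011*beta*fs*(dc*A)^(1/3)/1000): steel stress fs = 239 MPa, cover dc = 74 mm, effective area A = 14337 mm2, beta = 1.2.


w = 0.011 * beta * fs * (dc * A)^(1/3) / 1000
= 0.011 * 1.2 * 239 * (74 * 14337)^(1/3) / 1000
= 0.322 mm

0.322


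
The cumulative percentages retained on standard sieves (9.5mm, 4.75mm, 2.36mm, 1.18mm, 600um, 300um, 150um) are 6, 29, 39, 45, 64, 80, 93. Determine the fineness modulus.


FM = sum(cumulative % retained) / 100
= 356 / 100
= 3.56

3.56


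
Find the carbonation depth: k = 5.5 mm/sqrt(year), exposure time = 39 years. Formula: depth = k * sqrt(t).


depth = k * sqrt(t)
= 5.5 * sqrt(39)
= 34.35 mm

34.35


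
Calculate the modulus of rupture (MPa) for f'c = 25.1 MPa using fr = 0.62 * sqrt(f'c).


fr = 0.62 * sqrt(25.1)
= 3.106 MPa

3.106


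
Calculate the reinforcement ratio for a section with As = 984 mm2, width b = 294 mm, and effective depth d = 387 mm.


rho = As / (b * d)
= 984 / (294 * 387)
= 0.0086

0.0086


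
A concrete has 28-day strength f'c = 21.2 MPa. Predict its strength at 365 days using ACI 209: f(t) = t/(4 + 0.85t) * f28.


f(365) = 365 / (4 + 0.85 * 365) * 21.2
= 365 / 314.25 * 21.2
= 24.62 MPa

24.62


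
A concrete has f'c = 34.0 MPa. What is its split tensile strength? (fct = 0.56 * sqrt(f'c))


fct = 0.56 * sqrt(34.0)
= 0.56 * 5.831
= 3.265 MPa

3.265


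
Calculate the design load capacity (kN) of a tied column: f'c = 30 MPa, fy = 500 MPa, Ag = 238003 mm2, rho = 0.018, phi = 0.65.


Ast = rho * Ag = 0.018 * 238003 = 4284.054 mm2
phi*Pn = 0.65 * 0.80 * (0.85 * 30 * (238003 - 4284.054) + 500 * 4284.054) / 1000
= 4212.97 kN

4212.97


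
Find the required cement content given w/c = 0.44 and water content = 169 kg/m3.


Cement = water / (w/c)
= 169 / 0.44
= 384.1 kg/m3

384.1


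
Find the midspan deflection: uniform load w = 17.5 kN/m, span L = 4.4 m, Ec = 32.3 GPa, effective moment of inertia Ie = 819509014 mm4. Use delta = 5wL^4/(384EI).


Convert: L = 4.4 m = 4400 mm, Ec = 32.3 GPa = 32300 MPa
delta = 5 * 17.5 * 4400^4 / (384 * 32300 * 819509014)
= 3.23 mm

3.23
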